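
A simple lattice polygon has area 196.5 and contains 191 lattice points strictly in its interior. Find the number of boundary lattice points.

Pick's theorem gives A = I + B/2 − 1, so B = 2(A − I + 1) = 2(196.5 − 191 + 1) = 13.

13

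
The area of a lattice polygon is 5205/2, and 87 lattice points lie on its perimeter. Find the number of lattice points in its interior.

Pick's theorem A = I + B/2 − 1 rearranges to I = A − B/2 + 1 = 5205/2 − 87/2 + 1 = 2560.

2560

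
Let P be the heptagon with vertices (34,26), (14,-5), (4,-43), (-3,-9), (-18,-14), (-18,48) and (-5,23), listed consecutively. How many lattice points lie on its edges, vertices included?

75

Along each edge there are gcd(|Δx|,|Δy|)+1 lattice points, so counting each shared vertex once the boundary has gcd(20,31) + gcd(10,38) + gcd(7,34) + gcd(15,5) + gcd(0,62) + gcd(13,25) + gcd(39,3) = 1+2+1+5+62+1+3 = 75.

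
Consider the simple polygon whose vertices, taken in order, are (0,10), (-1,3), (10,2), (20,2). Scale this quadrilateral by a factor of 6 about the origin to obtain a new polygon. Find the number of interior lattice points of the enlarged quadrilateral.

By the shoelace formula, twice the signed area is |[0·3 − (-1)·10] + [(-1)·2 − 10·3] + [10·2 − 20·2] + [20·10 − 0·2]| = 158, so the area is 79.
Summing gcd(|Δx|,|Δy|) over the edges gives the boundary count: gcd(1,7) + gcd(11,1) + gcd(10,0) + gcd(20,8) = 1+1+10+4 = 16.
Scaling by 6 multiplies the area by 6² = 36 (so the new area is 2844) and multiplies the boundary lattice-point count by 6, giving 96.
By Pick's theorem, the interior count of the dilated polygon is 2844 − 96/2 + 1 = 2797.

2797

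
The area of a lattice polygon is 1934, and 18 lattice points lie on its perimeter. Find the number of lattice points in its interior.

1926

From Pick's theorem, I = A − B/2 + 1 = 1934 − 18/2 + 1 = 1926.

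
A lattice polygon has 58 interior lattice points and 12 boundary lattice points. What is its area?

63

By Pick's theorem, A = I + B/2 − 1 = 58 + 12/2 − 1 = 63.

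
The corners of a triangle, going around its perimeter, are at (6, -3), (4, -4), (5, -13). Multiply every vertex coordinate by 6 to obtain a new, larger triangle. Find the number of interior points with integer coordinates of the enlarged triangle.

By the shoelace formula, twice the signed area is |[6·(-4) − 4·(-3)] + [4·(-13) − 5·(-4)] + [5·(-3) − 6·(-13)]| = 19, so the area is 9.5.
Summing gcd(|Δx|,|Δy|) over the edges gives the boundary count: gcd(2,1) + gcd(1,9) + gcd(1,10) = 1+1+1 = 3.
Scaling by 6 multiplies the area by 6² = 36 (so the new area is 342) and multiplies the boundary lattice-point count by 6, giving 18.
By Pick's theorem, the interior count of the dilated polygon is 342 − 18/2 + 1 = 334.

334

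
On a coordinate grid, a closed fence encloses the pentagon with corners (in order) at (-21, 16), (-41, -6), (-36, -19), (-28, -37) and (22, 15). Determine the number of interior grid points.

Using the shoelace formula, 2A = |[(-21)·(-6) − (-41)·16] + [(-41)·(-19) − (-36)·(-6)] + [(-36)·(-37) − (-28)·(-19)] + [(-28)·15 − 22·(-37)] + [22·16 − (-21)·15]| = 3206, so the area is 1603.
Summing gcd(|Δx|,|Δy|) over the edges gives the boundary count: gcd(20,22) + gcd(5,13) + gcd(8,18) + gcd(50,52) + gcd(43,1) = 2+1+2+2+1 = 8.
By Pick's theorem A = I + B/2 − 1, so I = 1603 − 8/2 + 1 = 1600.

1600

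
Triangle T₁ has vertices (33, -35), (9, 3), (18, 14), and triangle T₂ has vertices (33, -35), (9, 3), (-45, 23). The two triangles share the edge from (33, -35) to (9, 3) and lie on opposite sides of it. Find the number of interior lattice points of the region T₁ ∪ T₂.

1087

The union is the simple quadrilateral with vertices (33, -35), (18, 14), (9, 3), (-45, 23) in order.
By the shoelace formula, twice the signed area is |[33·14 − 18·(-35)] + [18·3 − 9·14] + [9·23 − (-45)·3] + [(-45)·(-35) − 33·23]| = 2178, so the area is 1089.
Along each edge there are gcd(|Δx|,|Δy|)+1 lattice points, so counting each shared vertex once the boundary has gcd(15,49) + gcd(9,11) + gcd(54,20) + gcd(78,58) = 1+1+2+2 = 6.
By Pick's theorem I = A − B/2 + 1 = 1089 − 6/2 + 1 = 1087.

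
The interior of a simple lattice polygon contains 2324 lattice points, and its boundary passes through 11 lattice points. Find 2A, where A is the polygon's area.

4657

Pick's theorem states A = I + B/2 − 1, so A = 2324 + 11/2 − 1 = 4657/2.
Hence 2A = 4657.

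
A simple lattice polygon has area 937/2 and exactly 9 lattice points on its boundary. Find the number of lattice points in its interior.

465

From Pick's theorem, I = A − B/2 + 1 = 937/2 − 9/2 + 1 = 465.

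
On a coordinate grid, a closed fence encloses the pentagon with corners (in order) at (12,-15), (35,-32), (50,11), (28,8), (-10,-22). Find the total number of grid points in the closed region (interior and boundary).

1052

Using the shoelace formula, 2A = |[12·(-32) − 35·(-15)] + [35·11 − 50·(-32)] + [50·8 − 28·11] + [28·(-22) − (-10)·8] + [(-10)·(-15) − 12·(-22)]| = 2096, so the area is 1048.
The number of boundary lattice points is Σ gcd(|Δx|,|Δy|) = gcd(23,17) + gcd(15,43) + gcd(22,3) + gcd(38,30) + gcd(22,7) = 1+1+1+2+1 = 6.
Pick's theorem gives I = A − B/2 + 1 = 1048 − 6/2 + 1 = 1046, so the closed region contains I + B = 1046 + 6 = 1052 lattice points.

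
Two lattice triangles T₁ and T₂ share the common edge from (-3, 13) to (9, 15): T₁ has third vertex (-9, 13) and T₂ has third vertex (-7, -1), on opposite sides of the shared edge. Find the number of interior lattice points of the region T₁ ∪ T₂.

74

The union is the simple quadrilateral with vertices (-3, 13), (-9, 13), (9, 15), (-7, -1) in order.
Using the shoelace formula, 2A = |((-3)·13 − (-9)·13) + ((-9)·15 − 9·13) + (9·(-1) − (-7)·15) + ((-7)·13 − (-3)·(-1))| = 172, so the area is 86.
Summing gcd(|Δx|,|Δy|) over the edges gives the boundary count: gcd(6,0) + gcd(18,2) + gcd(16,16) + gcd(4,14) = 6+2+16+2 = 26.
By Pick's theorem I = A − B/2 + 1 = 86 − 26/2 + 1 = 74.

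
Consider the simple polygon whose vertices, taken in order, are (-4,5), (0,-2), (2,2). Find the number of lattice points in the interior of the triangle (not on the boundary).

13

Using the shoelace formula, 2A = |((-4)·(-2) − 0·5) + (0·2 − 2·(-2)) + (2·5 − (-4)·2)| = 30, so the area is 15.
Along each edge there are gcd(|Δx|,|Δy|)+1 lattice points, so counting each shared vertex once the boundary has gcd(4,7) + gcd(2,4) + gcd(6,3) = 1+2+3 = 6.
Pick's theorem gives I = A − B/2 + 1 = 15 − 6/2 + 1 = 13.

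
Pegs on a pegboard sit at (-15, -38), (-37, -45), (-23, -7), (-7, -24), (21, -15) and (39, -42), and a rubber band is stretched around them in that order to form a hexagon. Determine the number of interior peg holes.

Using the shoelace formula, 2A = |[(-15)·(-45) − (-37)·(-38)] + [(-37)·(-7) − (-23)·(-45)] + [(-23)·(-24) − (-7)·(-7)] + [(-7)·(-15) − 21·(-24)] + [21·(-42) − 39·(-15)] + [39·(-38) − (-15)·(-42)]| = 2804, so the area is 1402.
Summing gcd(|Δx|,|Δy|) over the edges gives the boundary count: gcd(22,7) + gcd(14,38) + gcd(16,17) + gcd(28,9) + gcd(18,27) + gcd(54,4) = 1+2+1+1+9+2 = 16.
By Pick's theorem A = I + B/2 − 1, so I = 1402 − 16/2 + 1 = 1395.

1395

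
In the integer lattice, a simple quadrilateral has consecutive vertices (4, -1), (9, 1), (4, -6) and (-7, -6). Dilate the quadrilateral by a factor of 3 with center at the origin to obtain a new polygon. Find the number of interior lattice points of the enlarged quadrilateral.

340

By the shoelace formula, twice the signed area is |(4·1 − 9·(-1)) + (9·(-6) − 4·1) + (4·(-6) − (-7)·(-6)) + ((-7)·(-1) − 4·(-6))| = 80, so the area is 40.
The number of boundary lattice points is Σ gcd(|Δx|,|Δy|) = gcd(5,2) + gcd(5,7) + gcd(11,0) + gcd(11,5) = 1+1+11+1 = 14.
Scaling by 3 multiplies the area by 3² = 9 (so the new area is 360) and multiplies the boundary lattice-point count by 3, giving 42.
By Pick's theorem, the interior count of the dilated polygon is 360 − 42/2 + 1 = 340.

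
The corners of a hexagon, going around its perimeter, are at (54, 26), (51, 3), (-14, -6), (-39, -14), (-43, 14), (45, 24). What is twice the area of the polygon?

4402

The shoelace formula gives twice the area as |(54·3 − 51·26) + (51·(-6) − (-14)·3) + ((-14)·(-14) − (-39)·(-6)) + ((-39)·14 − (-43)·(-14)) + ((-43)·24 − 45·14) + (45·26 − 54·24)| = 4402, so the area is 2201.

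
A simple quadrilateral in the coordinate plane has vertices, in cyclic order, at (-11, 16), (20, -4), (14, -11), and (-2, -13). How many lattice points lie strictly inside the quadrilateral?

408

The shoelace formula gives twice the area as |((-11)·(-4) − 20·16) + (20·(-11) − 14·(-4)) + (14·(-13) − (-2)·(-11)) + ((-2)·16 − (-11)·(-13))| = 819, so the area is 409.5.
Along each edge there are gcd(|Δx|,|Δy|)+1 lattice points, so counting each shared vertex once the boundary has gcd(31,20) + gcd(6,7) + gcd(16,2) + gcd(9,29) = 1+1+2+1 = 5.
By Pick's theorem A = I + B/2 − 1, so I = 409.5 − 5/2 + 1 = 408.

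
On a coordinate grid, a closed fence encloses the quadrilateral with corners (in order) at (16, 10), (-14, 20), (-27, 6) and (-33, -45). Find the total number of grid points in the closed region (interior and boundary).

The shoelace formula gives twice the area as |[16·20 − (-14)·10] + [(-14)·6 − (-27)·20] + [(-27)·(-45) − (-33)·6] + [(-33)·10 − 16·(-45)]| = 2719, so the area is 1359.5.
Along each edge there are gcd(|Δx|,|Δy|)+1 lattice points, so counting each shared vertex once the boundary has gcd(30,10) + gcd(13,14) + gcd(6,51) + gcd(49,55) = 10+1+3+1 = 15.
Pick's theorem gives I = A − B/2 + 1 = 1359.5 − 15/2 + 1 = 1353, so the closed region contains I + B = 1353 + 15 = 1368 lattice points.

1368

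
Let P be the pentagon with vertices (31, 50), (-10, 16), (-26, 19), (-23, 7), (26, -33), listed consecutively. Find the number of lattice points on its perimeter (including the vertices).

7

The number of boundary lattice points is Σ gcd(|Δx|,|Δy|) = gcd(41,34) + gcd(16,3) + gcd(3,12) + gcd(49,40) + gcd(5,83) = 1+1+3+1+1 = 7.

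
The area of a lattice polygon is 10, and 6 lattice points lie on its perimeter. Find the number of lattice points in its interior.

8

From Pick's theorem, I = A − B/2 + 1 = 10 − 6/2 + 1 = 8.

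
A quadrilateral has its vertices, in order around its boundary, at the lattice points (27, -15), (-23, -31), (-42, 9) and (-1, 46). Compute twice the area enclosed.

5841

By the shoelace formula, twice the signed area is |(27·(-31) − (-23)·(-15)) + ((-23)·9 − (-42)·(-31)) + ((-42)·46 − (-1)·9) + ((-1)·(-15) − 27·46)| = 5841, so the area is 5841/2.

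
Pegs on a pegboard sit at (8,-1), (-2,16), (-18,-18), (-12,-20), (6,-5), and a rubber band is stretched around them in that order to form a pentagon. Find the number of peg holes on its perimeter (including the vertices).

Summing gcd(|Δx|,|Δy|) over the edges gives the boundary count: gcd(10,17) + gcd(16,34) + gcd(6,2) + gcd(18,15) + gcd(2,4) = 1+2+2+3+2 = 10.

10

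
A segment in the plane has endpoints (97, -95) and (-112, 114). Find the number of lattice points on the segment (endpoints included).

The number of lattice points on a segment between lattice points is gcd(|Δx|,|Δy|) + 1 = gcd(209,209) + 1 = 209 + 1 = 210.

210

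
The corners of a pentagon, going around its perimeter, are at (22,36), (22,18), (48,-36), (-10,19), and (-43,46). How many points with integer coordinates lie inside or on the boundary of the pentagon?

1867

By the shoelace formula, twice the signed area is |[22·18 − 22·36] + [22·(-36) − 48·18] + [48·19 − (-10)·(-36)] + [(-10)·46 − (-43)·19] + [(-43)·36 − 22·46]| = 3703, so the area is 3703/2.
Summing gcd(|Δx|,|Δy|) over the edges gives the boundary count: gcd(0,18) + gcd(26,54) + gcd(58,55) + gcd(33,27) + gcd(65,10) = 18+2+1+3+5 = 29.
Pick's theorem gives I = A − B/2 + 1 = 3703/2 − 29/2 + 1 = 1838, so the closed region contains I + B = 1838 + 29 = 1867 lattice points.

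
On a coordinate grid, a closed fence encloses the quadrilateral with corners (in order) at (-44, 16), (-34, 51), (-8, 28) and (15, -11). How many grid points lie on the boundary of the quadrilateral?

8

The number of boundary lattice points is Σ gcd(|Δx|,|Δy|) = gcd(10,35) + gcd(26,23) + gcd(23,39) + gcd(59,27) = 5+1+1+1 = 8.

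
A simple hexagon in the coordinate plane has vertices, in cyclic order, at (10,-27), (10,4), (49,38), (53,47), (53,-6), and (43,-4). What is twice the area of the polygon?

By the shoelace formula, twice the signed area is |(10·4 − 10·(-27)) + (10·38 − 49·4) + (49·47 − 53·38) + (53·(-6) − 53·47) + (53·(-4) − 43·(-6)) + (43·(-27) − 10·(-4))| = 3101, so the area is 1550.5.

3101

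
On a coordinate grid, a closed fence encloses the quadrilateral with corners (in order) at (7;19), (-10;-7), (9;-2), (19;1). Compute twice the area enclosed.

625

The shoelace formula gives twice the area as |(7·(-7) − (-10)·19) + ((-10)·(-2) − 9·(-7)) + (9·1 − 19·(-2)) + (19·19 − 7·1)| = 625, so the area is 312.5.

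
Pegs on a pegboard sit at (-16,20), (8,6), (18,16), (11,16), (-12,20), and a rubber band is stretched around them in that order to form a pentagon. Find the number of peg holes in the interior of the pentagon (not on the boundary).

173

By the shoelace formula, twice the signed area is |((-16)·6 − 8·20) + (8·16 − 18·6) + (18·16 − 11·16) + (11·20 − (-12)·16) + ((-12)·20 − (-16)·20)| = 368, so the area is 184.
Along each edge there are gcd(|Δx|,|Δy|)+1 lattice points, so counting each shared vertex once the boundary has gcd(24,14) + gcd(10,10) + gcd(7,0) + gcd(23,4) + gcd(4,0) = 2+10+7+1+4 = 24.
By Pick's theorem A = I + B/2 − 1, so I = 184 − 24/2 + 1 = 173.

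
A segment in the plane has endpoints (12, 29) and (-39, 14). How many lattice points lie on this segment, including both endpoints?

4

The number of lattice points on a segment between lattice points is gcd(|Δx|,|Δy|) + 1 = gcd(51,15) + 1 = 3 + 1 = 4.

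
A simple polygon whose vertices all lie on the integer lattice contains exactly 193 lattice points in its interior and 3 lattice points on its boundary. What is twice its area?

By Pick's theorem, A = I + B/2 − 1 = 193 + 3/2 − 1 = 387/2.
Hence 2A = 387.

387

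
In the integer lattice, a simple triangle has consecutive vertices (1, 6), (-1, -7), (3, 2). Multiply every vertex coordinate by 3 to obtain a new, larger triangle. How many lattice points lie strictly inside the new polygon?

148

Using the shoelace formula, 2A = |[1·(-7) − (-1)·6] + [(-1)·2 − 3·(-7)] + [3·6 − 1·2]| = 34, so the area is 17.
The number of boundary lattice points is Σ gcd(|Δx|,|Δy|) = gcd(2,13) + gcd(4,9) + gcd(2,4) = 1+1+2 = 4.
Scaling by 3 multiplies the area by 3² = 9 (so the new area is 153) and multiplies the boundary lattice-point count by 3, giving 12.
By Pick's theorem, the interior count of the dilated polygon is 153 − 12/2 + 1 = 148.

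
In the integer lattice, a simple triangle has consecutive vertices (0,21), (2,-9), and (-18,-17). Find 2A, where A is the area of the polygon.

Using the shoelace formula, 2A = |[0·(-9) − 2·21] + [2·(-17) − (-18)·(-9)] + [(-18)·21 − 0·(-17)]| = 616, so the area is 308.

616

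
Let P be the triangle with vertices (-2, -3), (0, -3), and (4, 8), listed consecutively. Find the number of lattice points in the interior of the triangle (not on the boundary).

10

By the shoelace formula, twice the signed area is |[(-2)·(-3) − 0·(-3)] + [0·8 − 4·(-3)] + [4·(-3) − (-2)·8]| = 22, so the area is 11.
The number of boundary lattice points is Σ gcd(|Δx|,|Δy|) = gcd(2,0) + gcd(4,11) + gcd(6,11) = 2+1+1 = 4.
Pick's theorem gives I = A − B/2 + 1 = 11 − 4/2 + 1 = 10.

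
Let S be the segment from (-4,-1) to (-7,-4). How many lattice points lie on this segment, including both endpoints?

The number of lattice points on a segment between lattice points is gcd(|Δx|,|Δy|) + 1 = gcd(3,3) + 1 = 3 + 1 = 4.

4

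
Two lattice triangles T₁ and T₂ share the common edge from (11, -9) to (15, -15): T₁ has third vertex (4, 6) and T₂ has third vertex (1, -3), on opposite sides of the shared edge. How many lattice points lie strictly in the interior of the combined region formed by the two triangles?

The union is the simple quadrilateral with vertices (11, -9), (4, 6), (15, -15), (1, -3) in order.
The shoelace formula gives twice the area as |(11·6 − 4·(-9)) + (4·(-15) − 15·6) + (15·(-3) − 1·(-15)) + (1·(-9) − 11·(-3))| = 54, so the area is 27.
Summing gcd(|Δx|,|Δy|) over the edges gives the boundary count: gcd(7,15) + gcd(11,21) + gcd(14,12) + gcd(10,6) = 1+1+2+2 = 6.
By Pick's theorem I = A − B/2 + 1 = 27 − 6/2 + 1 = 25.

25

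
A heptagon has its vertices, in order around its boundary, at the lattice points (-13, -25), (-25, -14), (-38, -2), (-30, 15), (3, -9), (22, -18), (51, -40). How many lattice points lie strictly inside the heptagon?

1468

The shoelace formula gives twice the area as |((-13)·(-14) − (-25)·(-25)) + ((-25)·(-2) − (-38)·(-14)) + ((-38)·15 − (-30)·(-2)) + ((-30)·(-9) − 3·15) + (3·(-18) − 22·(-9)) + (22·(-40) − 51·(-18)) + (51·(-25) − (-13)·(-40))| = 2943, so the area is 1471.5.
Summing gcd(|Δx|,|Δy|) over the edges gives the boundary count: gcd(12,11) + gcd(13,12) + gcd(8,17) + gcd(33,24) + gcd(19,9) + gcd(29,22) + gcd(64,15) = 1+1+1+3+1+1+1 = 9.
Pick's theorem gives I = A − B/2 + 1 = 1471.5 − 9/2 + 1 = 1468.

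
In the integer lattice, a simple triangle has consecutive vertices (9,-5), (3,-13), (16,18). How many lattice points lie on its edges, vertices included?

4

Along each edge there are gcd(|Δx|,|Δy|)+1 lattice points, so counting each shared vertex once the boundary has gcd(6,8) + gcd(13,31) + gcd(7,23) = 2+1+1 = 4.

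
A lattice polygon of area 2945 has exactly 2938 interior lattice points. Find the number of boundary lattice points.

16

Pick's theorem gives A = I + B/2 − 1, so B = 2(A − I + 1) = 2(2945 − 2938 + 1) = 16.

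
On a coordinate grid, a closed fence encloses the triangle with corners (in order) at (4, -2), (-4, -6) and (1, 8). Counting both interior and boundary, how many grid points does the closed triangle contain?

50

By the shoelace formula, twice the signed area is |(4·(-6) − (-4)·(-2)) + ((-4)·8 − 1·(-6)) + (1·(-2) − 4·8)| = 92, so the area is 46.
The number of boundary lattice points is Σ gcd(|Δx|,|Δy|) = gcd(8,4) + gcd(5,14) + gcd(3,10) = 4+1+1 = 6.
Pick's theorem gives I = A − B/2 + 1 = 46 − 6/2 + 1 = 44, so the closed region contains I + B = 44 + 6 = 50 lattice points.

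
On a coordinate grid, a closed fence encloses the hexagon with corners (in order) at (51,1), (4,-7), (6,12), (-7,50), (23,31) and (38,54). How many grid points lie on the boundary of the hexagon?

Along each edge there are gcd(|Δx|,|Δy|)+1 lattice points, so counting each shared vertex once the boundary has gcd(47,8) + gcd(2,19) + gcd(13,38) + gcd(30,19) + gcd(15,23) + gcd(13,53) = 1+1+1+1+1+1 = 6.

6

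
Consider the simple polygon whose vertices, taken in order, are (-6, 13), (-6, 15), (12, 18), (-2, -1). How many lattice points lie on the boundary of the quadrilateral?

8

Along each edge there are gcd(|Δx|,|Δy|)+1 lattice points, so counting each shared vertex once the boundary has gcd(0,2) + gcd(18,3) + gcd(14,19) + gcd(4,14) = 2+3+1+2 = 8.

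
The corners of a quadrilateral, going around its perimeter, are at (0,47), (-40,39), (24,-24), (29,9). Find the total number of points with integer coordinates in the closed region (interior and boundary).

2096

By the shoelace formula, twice the signed area is |[0·39 − (-40)·47] + [(-40)·(-24) − 24·39] + [24·9 − 29·(-24)] + [29·47 − 0·9]| = 4179, so the area is 2089.5.
Summing gcd(|Δx|,|Δy|) over the edges gives the boundary count: gcd(40,8) + gcd(64,63) + gcd(5,33) + gcd(29,38) = 8+1+1+1 = 11.
Pick's theorem gives I = A − B/2 + 1 = 2089.5 − 11/2 + 1 = 2085, so the closed region contains I + B = 2085 + 11 = 2096 lattice points.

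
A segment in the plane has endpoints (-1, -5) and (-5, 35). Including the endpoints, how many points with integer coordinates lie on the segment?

5

The number of lattice points on a segment between lattice points is gcd(|Δx|,|Δy|) + 1 = gcd(4,40) + 1 = 4 + 1 = 5.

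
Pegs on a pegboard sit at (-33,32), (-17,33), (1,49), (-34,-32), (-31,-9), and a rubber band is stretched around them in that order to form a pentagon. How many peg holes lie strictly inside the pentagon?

874

Using the shoelace formula, 2A = |[(-33)·33 − (-17)·32] + [(-17)·49 − 1·33] + [1·(-32) − (-34)·49] + [(-34)·(-9) − (-31)·(-32)] + [(-31)·32 − (-33)·(-9)]| = 1752, so the area is 876.
Summing gcd(|Δx|,|Δy|) over the edges gives the boundary count: gcd(16,1) + gcd(18,16) + gcd(35,81) + gcd(3,23) + gcd(2,41) = 1+2+1+1+1 = 6.
By Pick's theorem A = I + B/2 − 1, so I = 876 − 6/2 + 1 = 874.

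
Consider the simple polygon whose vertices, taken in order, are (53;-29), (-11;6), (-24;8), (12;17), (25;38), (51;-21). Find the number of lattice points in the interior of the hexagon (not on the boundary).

1617

The shoelace formula gives twice the area as |(53·6 − (-11)·(-29)) + ((-11)·8 − (-24)·6) + ((-24)·17 − 12·8) + (12·38 − 25·17) + (25·(-21) − 51·38) + (51·(-29) − 53·(-21))| = 3247, so the area is 1623.5.
Along each edge there are gcd(|Δx|,|Δy|)+1 lattice points, so counting each shared vertex once the boundary has gcd(64,35) + gcd(13,2) + gcd(36,9) + gcd(13,21) + gcd(26,59) + gcd(2,8) = 1+1+9+1+1+2 = 15.
Pick's theorem gives I = A − B/2 + 1 = 1623.5 − 15/2 + 1 = 1617.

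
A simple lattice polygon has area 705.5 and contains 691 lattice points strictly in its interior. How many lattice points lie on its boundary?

Pick's theorem gives A = I + B/2 − 1, so B = 2(A − I + 1) = 2(705.5 − 691 + 1) = 31.

31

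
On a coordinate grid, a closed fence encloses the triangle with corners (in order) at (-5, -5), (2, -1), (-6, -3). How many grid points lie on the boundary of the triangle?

Summing gcd(|Δx|,|Δy|) over the edges gives the boundary count: gcd(7,4) + gcd(8,2) + gcd(1,2) = 1+2+1 = 4.

4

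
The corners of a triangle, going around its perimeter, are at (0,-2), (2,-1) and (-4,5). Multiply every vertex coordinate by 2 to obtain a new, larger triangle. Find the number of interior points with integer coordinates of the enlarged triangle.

29

By the shoelace formula, twice the signed area is |[0·(-1) − 2·(-2)] + [2·5 − (-4)·(-1)] + [(-4)·(-2) − 0·5]| = 18, so the area is 9.
Summing gcd(|Δx|,|Δy|) over the edges gives the boundary count: gcd(2,1) + gcd(6,6) + gcd(4,7) = 1+6+1 = 8.
Scaling by 2 multiplies the area by 2² = 4 (so the new area is 36) and multiplies the boundary lattice-point count by 2, giving 16.
By Pick's theorem, the interior count of the dilated polygon is 36 − 16/2 + 1 = 29.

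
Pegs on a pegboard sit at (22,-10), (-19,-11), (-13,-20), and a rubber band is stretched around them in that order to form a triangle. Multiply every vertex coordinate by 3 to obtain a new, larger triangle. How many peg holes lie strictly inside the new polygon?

1675

Using the shoelace formula, 2A = |(22·(-11) − (-19)·(-10)) + ((-19)·(-20) − (-13)·(-11)) + ((-13)·(-10) − 22·(-20))| = 375, so the area is 375/2.
Summing gcd(|Δx|,|Δy|) over the edges gives the boundary count: gcd(41,1) + gcd(6,9) + gcd(35,10) = 1+3+5 = 9.
Scaling by 3 multiplies the area by 3² = 9 (so the new area is 3375/2) and multiplies the boundary lattice-point count by 3, giving 27.
By Pick's theorem, the interior count of the dilated polygon is 3375/2 − 27/2 + 1 = 1675.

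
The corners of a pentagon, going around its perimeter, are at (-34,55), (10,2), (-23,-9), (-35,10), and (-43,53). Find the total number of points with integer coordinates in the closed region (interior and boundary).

1606

The shoelace formula gives twice the area as |[(-34)·2 − 10·55] + [10·(-9) − (-23)·2] + [(-23)·10 − (-35)·(-9)] + [(-35)·53 − (-43)·10] + [(-43)·55 − (-34)·53]| = 3195, so the area is 3195/2.
The number of boundary lattice points is Σ gcd(|Δx|,|Δy|) = gcd(44,53) + gcd(33,11) + gcd(12,19) + gcd(8,43) + gcd(9,2) = 1+11+1+1+1 = 15.
Pick's theorem gives I = A − B/2 + 1 = 3195/2 − 15/2 + 1 = 1591, so the closed region contains I + B = 1591 + 15 = 1606 lattice points.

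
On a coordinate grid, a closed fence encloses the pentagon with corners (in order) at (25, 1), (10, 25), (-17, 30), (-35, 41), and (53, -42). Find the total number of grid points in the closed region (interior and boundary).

By the shoelace formula, twice the signed area is |[25·25 − 10·1] + [10·30 − (-17)·25] + [(-17)·41 − (-35)·30] + [(-35)·(-42) − 53·41] + [53·1 − 25·(-42)]| = 2093, so the area is 2093/2.
Summing gcd(|Δx|,|Δy|) over the edges gives the boundary count: gcd(15,24) + gcd(27,5) + gcd(18,11) + gcd(88,83) + gcd(28,43) = 3+1+1+1+1 = 7.
Pick's theorem gives I = A − B/2 + 1 = 2093/2 − 7/2 + 1 = 1044, so the closed region contains I + B = 1044 + 7 = 1051 lattice points.

1051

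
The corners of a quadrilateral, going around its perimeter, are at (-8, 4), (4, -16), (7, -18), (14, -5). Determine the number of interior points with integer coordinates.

Using the shoelace formula, 2A = |((-8)·(-16) − 4·4) + (4·(-18) − 7·(-16)) + (7·(-5) − 14·(-18)) + (14·4 − (-8)·(-5))| = 385, so the area is 385/2.
Along each edge there are gcd(|Δx|,|Δy|)+1 lattice points, so counting each shared vertex once the boundary has gcd(12,20) + gcd(3,2) + gcd(7,13) + gcd(22,9) = 4+1+1+1 = 7.
Pick's theorem gives I = A − B/2 + 1 = 385/2 − 7/2 + 1 = 190.

190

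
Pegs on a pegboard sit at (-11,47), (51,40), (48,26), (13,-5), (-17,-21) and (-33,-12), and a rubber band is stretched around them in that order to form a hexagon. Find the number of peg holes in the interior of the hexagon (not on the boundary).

3267

Using the shoelace formula, 2A = |((-11)·40 − 51·47) + (51·26 − 48·40) + (48·(-5) − 13·26) + (13·(-21) − (-17)·(-5)) + ((-17)·(-12) − (-33)·(-21)) + ((-33)·47 − (-11)·(-12))| = 6539, so the area is 6539/2.
The number of boundary lattice points is Σ gcd(|Δx|,|Δy|) = gcd(62,7) + gcd(3,14) + gcd(35,31) + gcd(30,16) + gcd(16,9) + gcd(22,59) = 1+1+1+2+1+1 = 7.
By Pick's theorem A = I + B/2 − 1, so I = 6539/2 − 7/2 + 1 = 3267.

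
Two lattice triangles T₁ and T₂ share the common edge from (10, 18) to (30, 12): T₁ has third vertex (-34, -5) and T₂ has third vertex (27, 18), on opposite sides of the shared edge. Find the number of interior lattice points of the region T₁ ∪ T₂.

The union is the simple quadrilateral with vertices (10, 18), (-34, -5), (30, 12), (27, 18) in order.
Using the shoelace formula, 2A = |[10·(-5) − (-34)·18] + [(-34)·12 − 30·(-5)] + [30·18 − 27·12] + [27·18 − 10·18]| = 826, so the area is 413.
Along each edge there are gcd(|Δx|,|Δy|)+1 lattice points, so counting each shared vertex once the boundary has gcd(44,23) + gcd(64,17) + gcd(3,6) + gcd(17,0) = 1+1+3+17 = 22.
By Pick's theorem I = A − B/2 + 1 = 413 − 22/2 + 1 = 403.

403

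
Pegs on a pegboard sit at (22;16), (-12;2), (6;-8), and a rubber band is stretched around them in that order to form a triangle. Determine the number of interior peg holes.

291

The shoelace formula gives twice the area as |[22·2 − (-12)·16] + [(-12)·(-8) − 6·2] + [6·16 − 22·(-8)]| = 592, so the area is 296.
The number of boundary lattice points is Σ gcd(|Δx|,|Δy|) = gcd(34,14) + gcd(18,10) + gcd(16,24) = 2+2+8 = 12.
Pick's theorem gives I = A − B/2 + 1 = 296 − 12/2 + 1 = 291.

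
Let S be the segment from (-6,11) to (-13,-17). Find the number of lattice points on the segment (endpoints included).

The number of lattice points on a segment between lattice points is gcd(|Δx|,|Δy|) + 1 = gcd(7,28) + 1 = 7 + 1 = 8.

8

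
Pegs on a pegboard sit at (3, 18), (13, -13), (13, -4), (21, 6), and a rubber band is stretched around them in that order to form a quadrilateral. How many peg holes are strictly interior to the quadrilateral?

175

Using the shoelace formula, 2A = |[3·(-13) − 13·18] + [13·(-4) − 13·(-13)] + [13·6 − 21·(-4)] + [21·18 − 3·6]| = 366, so the area is 183.
Along each edge there are gcd(|Δx|,|Δy|)+1 lattice points, so counting each shared vertex once the boundary has gcd(10,31) + gcd(0,9) + gcd(8,10) + gcd(18,12) = 1+9+2+6 = 18.
By Pick's theorem A = I + B/2 − 1, so I = 183 − 18/2 + 1 = 175.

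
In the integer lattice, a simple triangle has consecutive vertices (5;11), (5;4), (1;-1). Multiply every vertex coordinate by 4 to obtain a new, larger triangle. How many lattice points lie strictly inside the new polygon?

201

Using the shoelace formula, 2A = |[5·4 − 5·11] + [5·(-1) − 1·4] + [1·11 − 5·(-1)]| = 28, so the area is 14.
The number of boundary lattice points is Σ gcd(|Δx|,|Δy|) = gcd(0,7) + gcd(4,5) + gcd(4,12) = 7+1+4 = 12.
Scaling by 4 multiplies the area by 4² = 16 (so the new area is 224) and multiplies the boundary lattice-point count by 4, giving 48.
By Pick's theorem, the interior count of the dilated polygon is 224 − 48/2 + 1 = 201.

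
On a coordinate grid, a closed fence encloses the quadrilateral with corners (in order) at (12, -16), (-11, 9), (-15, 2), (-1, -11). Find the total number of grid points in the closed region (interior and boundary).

183

The shoelace formula gives twice the area as |(12·9 − (-11)·(-16)) + ((-11)·2 − (-15)·9) + ((-15)·(-11) − (-1)·2) + ((-1)·(-16) − 12·(-11))| = 360, so the area is 180.
The number of boundary lattice points is Σ gcd(|Δx|,|Δy|) = gcd(23,25) + gcd(4,7) + gcd(14,13) + gcd(13,5) = 1+1+1+1 = 4.
Pick's theorem gives I = A − B/2 + 1 = 180 − 4/2 + 1 = 179, so the closed region contains I + B = 179 + 4 = 183 lattice points.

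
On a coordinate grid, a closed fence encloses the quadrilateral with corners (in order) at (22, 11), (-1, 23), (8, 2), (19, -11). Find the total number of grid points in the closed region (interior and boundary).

332

By the shoelace formula, twice the signed area is |[22·23 − (-1)·11] + [(-1)·2 − 8·23] + [8·(-11) − 19·2] + [19·11 − 22·(-11)]| = 656, so the area is 328.
The number of boundary lattice points is Σ gcd(|Δx|,|Δy|) = gcd(23,12) + gcd(9,21) + gcd(11,13) + gcd(3,22) = 1+3+1+1 = 6.
Pick's theorem gives I = A − B/2 + 1 = 328 − 6/2 + 1 = 326, so the closed region contains I + B = 326 + 6 = 332 lattice points.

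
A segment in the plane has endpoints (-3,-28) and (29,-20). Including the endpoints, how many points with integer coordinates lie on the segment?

The number of lattice points on a segment between lattice points is gcd(|Δx|,|Δy|) + 1 = gcd(32,8) + 1 = 8 + 1 = 9.

9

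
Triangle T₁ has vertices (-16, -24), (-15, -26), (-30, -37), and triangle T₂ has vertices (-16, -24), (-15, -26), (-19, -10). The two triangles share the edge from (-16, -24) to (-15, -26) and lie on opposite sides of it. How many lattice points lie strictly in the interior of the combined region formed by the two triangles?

22

The union is the simple quadrilateral with vertices (-16, -24), (-30, -37), (-15, -26), (-19, -10) in order.
The shoelace formula gives twice the area as |((-16)·(-37) − (-30)·(-24)) + ((-30)·(-26) − (-15)·(-37)) + ((-15)·(-10) − (-19)·(-26)) + ((-19)·(-24) − (-16)·(-10))| = 49, so the area is 24.5.
Summing gcd(|Δx|,|Δy|) over the edges gives the boundary count: gcd(14,13) + gcd(15,11) + gcd(4,16) + gcd(3,14) = 1+1+4+1 = 7.
By Pick's theorem I = A − B/2 + 1 = 24.5 − 7/2 + 1 = 22.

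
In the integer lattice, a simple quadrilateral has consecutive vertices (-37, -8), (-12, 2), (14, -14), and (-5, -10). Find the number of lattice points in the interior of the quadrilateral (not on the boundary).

By the shoelace formula, twice the signed area is |[(-37)·2 − (-12)·(-8)] + [(-12)·(-14) − 14·2] + [14·(-10) − (-5)·(-14)] + [(-5)·(-8) − (-37)·(-10)]| = 570, so the area is 285.
The number of boundary lattice points is Σ gcd(|Δx|,|Δy|) = gcd(25,10) + gcd(26,16) + gcd(19,4) + gcd(32,2) = 5+2+1+2 = 10.
Pick's theorem gives I = A − B/2 + 1 = 285 − 10/2 + 1 = 281.

281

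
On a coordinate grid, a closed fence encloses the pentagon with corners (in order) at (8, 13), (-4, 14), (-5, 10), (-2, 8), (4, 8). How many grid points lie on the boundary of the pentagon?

10

Along each edge there are gcd(|Δx|,|Δy|)+1 lattice points, so counting each shared vertex once the boundary has gcd(12,1) + gcd(1,4) + gcd(3,2) + gcd(6,0) + gcd(4,5) = 1+1+1+6+1 = 10.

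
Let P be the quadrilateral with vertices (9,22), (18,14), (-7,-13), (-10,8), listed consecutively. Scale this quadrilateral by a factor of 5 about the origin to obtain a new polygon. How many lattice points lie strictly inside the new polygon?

11036

Using the shoelace formula, 2A = |(9·14 − 18·22) + (18·(-13) − (-7)·14) + ((-7)·8 − (-10)·(-13)) + ((-10)·22 − 9·8)| = 884, so the area is 442.
The number of boundary lattice points is Σ gcd(|Δx|,|Δy|) = gcd(9,8) + gcd(25,27) + gcd(3,21) + gcd(19,14) = 1+1+3+1 = 6.
Scaling by 5 multiplies the area by 5² = 25 (so the new area is 11050) and multiplies the boundary lattice-point count by 5, giving 30.
By Pick's theorem, the interior count of the dilated polygon is 11050 − 30/2 + 1 = 11036.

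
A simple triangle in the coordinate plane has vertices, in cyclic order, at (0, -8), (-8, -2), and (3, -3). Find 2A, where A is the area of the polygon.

The shoelace formula gives twice the area as |(0·(-2) − (-8)·(-8)) + ((-8)·(-3) − 3·(-2)) + (3·(-8) − 0·(-3))| = 58, so the area is 29.

58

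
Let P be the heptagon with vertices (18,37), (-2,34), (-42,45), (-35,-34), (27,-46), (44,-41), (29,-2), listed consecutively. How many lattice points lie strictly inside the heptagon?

5337

Using the shoelace formula, 2A = |(18·34 − (-2)·37) + ((-2)·45 − (-42)·34) + ((-42)·(-34) − (-35)·45) + ((-35)·(-46) − 27·(-34)) + (27·(-41) − 44·(-46)) + (44·(-2) − 29·(-41)) + (29·37 − 18·(-2))| = 10682, so the area is 5341.
The number of boundary lattice points is Σ gcd(|Δx|,|Δy|) = gcd(20,3) + gcd(40,11) + gcd(7,79) + gcd(62,12) + gcd(17,5) + gcd(15,39) + gcd(11,39) = 1+1+1+2+1+3+1 = 10.
Pick's theorem gives I = A − B/2 + 1 = 5341 − 10/2 + 1 = 5337.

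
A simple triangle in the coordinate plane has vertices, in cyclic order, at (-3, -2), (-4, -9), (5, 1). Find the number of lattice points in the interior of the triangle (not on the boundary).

26

Using the shoelace formula, 2A = |((-3)·(-9) − (-4)·(-2)) + ((-4)·1 − 5·(-9)) + (5·(-2) − (-3)·1)| = 53, so the area is 53/2.
The number of boundary lattice points is Σ gcd(|Δx|,|Δy|) = gcd(1,7) + gcd(9,10) + gcd(8,3) = 1+1+1 = 3.
Pick's theorem gives I = A − B/2 + 1 = 53/2 − 3/2 + 1 = 26.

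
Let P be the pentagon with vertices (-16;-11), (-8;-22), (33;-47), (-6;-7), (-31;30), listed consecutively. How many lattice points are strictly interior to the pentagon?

By the shoelace formula, twice the signed area is |[(-16)·(-22) − (-8)·(-11)] + [(-8)·(-47) − 33·(-22)] + [33·(-7) − (-6)·(-47)] + [(-6)·30 − (-31)·(-7)] + [(-31)·(-11) − (-16)·30]| = 1277, so the area is 1277/2.
Along each edge there are gcd(|Δx|,|Δy|)+1 lattice points, so counting each shared vertex once the boundary has gcd(8,11) + gcd(41,25) + gcd(39,40) + gcd(25,37) + gcd(15,41) = 1+1+1+1+1 = 5.
By Pick's theorem A = I + B/2 − 1, so I = 1277/2 − 5/2 + 1 = 637.

637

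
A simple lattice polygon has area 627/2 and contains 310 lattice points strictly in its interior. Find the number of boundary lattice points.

9

Pick's theorem gives A = I + B/2 − 1, so B = 2(A − I + 1) = 2(627/2 − 310 + 1) = 9.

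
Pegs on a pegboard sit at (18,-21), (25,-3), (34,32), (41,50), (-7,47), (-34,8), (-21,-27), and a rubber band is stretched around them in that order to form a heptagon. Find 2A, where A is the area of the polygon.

The shoelace formula gives twice the area as |[18·(-3) − 25·(-21)] + [25·32 − 34·(-3)] + [34·50 − 41·32] + [41·47 − (-7)·50] + [(-7)·8 − (-34)·47] + [(-34)·(-27) − (-21)·8] + [(-21)·(-21) − 18·(-27)]| = 7593, so the area is 3796.5.

7593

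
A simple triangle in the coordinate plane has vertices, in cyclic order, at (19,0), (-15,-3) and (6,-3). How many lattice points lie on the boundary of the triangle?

The number of boundary lattice points is Σ gcd(|Δx|,|Δy|) = gcd(34,3) + gcd(21,0) + gcd(13,3) = 1+21+1 = 23.

23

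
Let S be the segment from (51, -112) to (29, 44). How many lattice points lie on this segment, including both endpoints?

The number of lattice points on a segment between lattice points is gcd(|Δx|,|Δy|) + 1 = gcd(22,156) + 1 = 2 + 1 = 3.

3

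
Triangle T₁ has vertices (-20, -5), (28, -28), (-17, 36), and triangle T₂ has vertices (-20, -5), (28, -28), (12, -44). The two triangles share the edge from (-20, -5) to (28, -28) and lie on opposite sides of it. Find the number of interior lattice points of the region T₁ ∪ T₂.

1578

The union is the simple quadrilateral with vertices (-20, -5), (-17, 36), (28, -28), (12, -44) in order.
By the shoelace formula, twice the signed area is |[(-20)·36 − (-17)·(-5)] + [(-17)·(-28) − 28·36] + [28·(-44) − 12·(-28)] + [12·(-5) − (-20)·(-44)]| = 3173, so the area is 1586.5.
Along each edge there are gcd(|Δx|,|Δy|)+1 lattice points, so counting each shared vertex once the boundary has gcd(3,41) + gcd(45,64) + gcd(16,16) + gcd(32,39) = 1+1+16+1 = 19.
By Pick's theorem I = A − B/2 + 1 = 1586.5 − 19/2 + 1 = 1578.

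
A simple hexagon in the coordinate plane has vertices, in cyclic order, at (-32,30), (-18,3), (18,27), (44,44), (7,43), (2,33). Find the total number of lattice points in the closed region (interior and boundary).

1188

Using the shoelace formula, 2A = |((-32)·3 − (-18)·30) + ((-18)·27 − 18·3) + (18·44 − 44·27) + (44·43 − 7·44) + (7·33 − 2·43) + (2·30 − (-32)·33)| = 2353, so the area is 2353/2.
The number of boundary lattice points is Σ gcd(|Δx|,|Δy|) = gcd(14,27) + gcd(36,24) + gcd(26,17) + gcd(37,1) + gcd(5,10) + gcd(34,3) = 1+12+1+1+5+1 = 21.
Pick's theorem gives I = A − B/2 + 1 = 2353/2 − 21/2 + 1 = 1167, so the closed region contains I + B = 1167 + 21 = 1188 lattice points.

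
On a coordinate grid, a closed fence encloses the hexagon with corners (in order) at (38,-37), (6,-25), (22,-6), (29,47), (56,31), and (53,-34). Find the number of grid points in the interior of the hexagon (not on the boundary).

Using the shoelace formula, 2A = |[38·(-25) − 6·(-37)] + [6·(-6) − 22·(-25)] + [22·47 − 29·(-6)] + [29·31 − 56·47] + [56·(-34) − 53·31] + [53·(-37) − 38·(-34)]| = 4955, so the area is 4955/2.
Summing gcd(|Δx|,|Δy|) over the edges gives the boundary count: gcd(32,12) + gcd(16,19) + gcd(7,53) + gcd(27,16) + gcd(3,65) + gcd(15,3) = 4+1+1+1+1+3 = 11.
By Pick's theorem A = I + B/2 − 1, so I = 4955/2 − 11/2 + 1 = 2473.

2473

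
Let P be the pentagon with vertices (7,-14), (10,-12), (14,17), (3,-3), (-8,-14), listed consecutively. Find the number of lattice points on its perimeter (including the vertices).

Along each edge there are gcd(|Δx|,|Δy|)+1 lattice points, so counting each shared vertex once the boundary has gcd(3,2) + gcd(4,29) + gcd(11,20) + gcd(11,11) + gcd(15,0) = 1+1+1+11+15 = 29.

29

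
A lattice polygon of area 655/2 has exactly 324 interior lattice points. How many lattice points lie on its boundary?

9

Pick's theorem gives A = I + B/2 − 1, so B = 2(A − I + 1) = 2(655/2 − 324 + 1) = 9.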